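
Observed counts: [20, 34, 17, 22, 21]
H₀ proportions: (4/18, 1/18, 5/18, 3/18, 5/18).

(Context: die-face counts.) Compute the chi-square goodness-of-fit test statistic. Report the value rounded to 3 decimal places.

test statistic = 132.842

n = 114; E_i = n·p_i = [25.33, 6.33, 31.67, 19.00, 31.67]
χ² = (20−25.33)²/25.33 + (34−6.33)²/6.33 + (17−31.67)²/31.67 + (22−19.00)²/19.00 + (21−31.67)²/31.67 = 132.8421
df = 4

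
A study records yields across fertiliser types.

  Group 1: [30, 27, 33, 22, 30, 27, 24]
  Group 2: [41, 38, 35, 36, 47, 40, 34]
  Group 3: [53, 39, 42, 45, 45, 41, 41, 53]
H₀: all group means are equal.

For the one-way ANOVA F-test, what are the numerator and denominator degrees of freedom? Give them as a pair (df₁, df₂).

k = 3 groups, N = 22 total
df = (k−1, N−k) = (3−1, 22−3) = (2, 19)

degrees of freedom = [2, 19]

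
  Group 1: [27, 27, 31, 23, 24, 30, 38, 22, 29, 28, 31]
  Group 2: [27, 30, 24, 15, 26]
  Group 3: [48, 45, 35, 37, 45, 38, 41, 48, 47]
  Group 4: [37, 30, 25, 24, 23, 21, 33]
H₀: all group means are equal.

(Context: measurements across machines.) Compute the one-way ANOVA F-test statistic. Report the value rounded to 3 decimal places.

Group means [28.18, 24.40, 42.67, 27.57], grand mean 31.531
SSB = Σnᵢ(x̄ᵢ−x̄)² = 1603.418; SSW = ΣΣ(x−x̄ᵢ)² = 740.551
MSB = 1603.418/3 = 534.4727; MSW = 740.551/28 = 26.4482
F = MSB/MSW = 20.2083
df = (3, 28)

test statistic = 20.208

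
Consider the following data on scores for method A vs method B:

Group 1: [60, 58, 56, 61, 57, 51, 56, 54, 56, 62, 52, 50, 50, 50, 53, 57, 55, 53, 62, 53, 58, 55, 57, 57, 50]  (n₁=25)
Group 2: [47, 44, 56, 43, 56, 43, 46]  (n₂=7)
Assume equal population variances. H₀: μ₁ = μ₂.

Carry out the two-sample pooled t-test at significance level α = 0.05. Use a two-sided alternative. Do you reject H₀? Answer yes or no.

reject H₀: yes

x̄₁=55.320, s₁=3.716, n₁=25
x̄₂=47.857, s₂=5.757, n₂=7
s_p² = [24·3.716² + 6·5.757²]/30 = 17.6766
SE = √(s_p²·(1/25+1/7)) = 1.7979
t = (55.320−47.857)/1.7979 = 4.1510
df = 30
p-value (two-sided) = 0.00025
At α=0.05: p < α → reject H₀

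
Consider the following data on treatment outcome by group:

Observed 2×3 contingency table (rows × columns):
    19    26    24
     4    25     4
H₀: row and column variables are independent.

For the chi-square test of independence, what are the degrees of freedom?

degrees of freedom = 2

df = (r−1)(c−1) = (2−1)·(3−1) = 2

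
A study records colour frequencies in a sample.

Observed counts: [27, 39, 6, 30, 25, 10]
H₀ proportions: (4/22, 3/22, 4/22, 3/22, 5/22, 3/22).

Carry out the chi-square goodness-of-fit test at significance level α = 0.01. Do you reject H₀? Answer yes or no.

reject H₀: yes

n = 137; E_i = n·p_i = [24.91, 18.68, 24.91, 18.68, 31.14, 18.68]
χ² = (27−24.91)²/24.91 + (39−18.68)²/18.68 + (6−24.91)²/24.91 + (30−18.68)²/18.68 + (25−31.14)²/31.14 + (10−18.68)²/18.68 = 48.7287
df = 5
p-value (upper-tail) = 0.00000
At α=0.01: p < α → reject H₀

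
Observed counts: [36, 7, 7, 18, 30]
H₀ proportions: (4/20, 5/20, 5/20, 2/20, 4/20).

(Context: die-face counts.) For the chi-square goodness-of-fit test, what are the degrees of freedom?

degrees of freedom = 4

df = k − 1 = 5 − 1 = 4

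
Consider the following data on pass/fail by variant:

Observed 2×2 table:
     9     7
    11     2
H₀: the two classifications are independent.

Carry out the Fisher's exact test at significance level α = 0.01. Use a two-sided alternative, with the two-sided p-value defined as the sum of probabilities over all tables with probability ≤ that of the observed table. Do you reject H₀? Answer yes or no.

Margins: r₁=16, r₂=13, c₁=20, c₂=9, n=29
p_obs = C(16,9)·C(13,11)/C(29,20); sum pmf over tables with pmf ≤ p_obs
p-value (two-sided) = 0.12964
At α=0.01: p ≥ α → fail to reject H₀

reject H₀: no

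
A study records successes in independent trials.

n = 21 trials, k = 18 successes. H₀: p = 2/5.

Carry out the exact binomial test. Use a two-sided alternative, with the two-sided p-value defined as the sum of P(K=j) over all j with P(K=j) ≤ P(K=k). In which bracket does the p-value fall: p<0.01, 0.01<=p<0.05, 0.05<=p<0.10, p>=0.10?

p-value bracket: p<0.01

Exact binomial: n=21, k=18, p₀=2/5=0.4000
P(X=j) = C(n,j)·p₀^j·(1−p₀)^(n−j); p = Σ P(X=j) over j with P(X=j) ≤ P(X=18)
p-value (two-sided) = 0.00002
→ bracket: p<0.01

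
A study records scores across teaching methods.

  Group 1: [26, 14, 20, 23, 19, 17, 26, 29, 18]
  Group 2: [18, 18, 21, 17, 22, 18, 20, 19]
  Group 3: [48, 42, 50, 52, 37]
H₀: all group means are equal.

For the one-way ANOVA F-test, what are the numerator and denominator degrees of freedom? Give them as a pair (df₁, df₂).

k = 3 groups, N = 22 total
df = (k−1, N−k) = (3−1, 22−3) = (2, 19)

degrees of freedom = [2, 19]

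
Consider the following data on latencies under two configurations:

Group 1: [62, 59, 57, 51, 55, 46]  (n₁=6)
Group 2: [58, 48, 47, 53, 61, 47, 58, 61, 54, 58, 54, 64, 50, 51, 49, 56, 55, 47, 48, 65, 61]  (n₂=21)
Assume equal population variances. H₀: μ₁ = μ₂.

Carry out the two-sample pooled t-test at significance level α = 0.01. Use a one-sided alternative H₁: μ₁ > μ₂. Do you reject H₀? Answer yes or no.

reject H₀: no

x̄₁=55.000, s₁=5.762, n₁=6
x̄₂=54.524, s₂=5.853, n₂=21
s_p² = [5·5.762² + 20·5.853²]/25 = 34.0495
SE = √(s_p²·(1/6+1/21)) = 2.7012
t = (55.000−54.524)/2.7012 = 0.1763
df = 25
p-value (one-sided, H₁ greater) = 0.43074
At α=0.01: p ≥ α → fail to reject H₀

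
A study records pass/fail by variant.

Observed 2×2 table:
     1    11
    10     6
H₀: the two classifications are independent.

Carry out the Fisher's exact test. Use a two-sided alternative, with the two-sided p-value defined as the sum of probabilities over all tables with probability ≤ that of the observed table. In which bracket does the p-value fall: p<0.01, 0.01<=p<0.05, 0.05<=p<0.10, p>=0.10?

p-value bracket: p<0.01

Margins: r₁=12, r₂=16, c₁=11, c₂=17, n=28
p_obs = C(12,1)·C(16,10)/C(28,11); sum pmf over tables with pmf ≤ p_obs
p-value (two-sided) = 0.00596
→ bracket: p<0.01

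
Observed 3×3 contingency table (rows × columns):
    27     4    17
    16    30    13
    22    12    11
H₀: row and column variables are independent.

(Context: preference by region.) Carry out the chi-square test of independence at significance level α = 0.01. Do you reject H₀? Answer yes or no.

reject H₀: yes

Row totals [48, 59, 45], col totals [65, 46, 41], n=152
χ² = (27−20.53)²/20.53 + (4−14.53)²/14.53 + (17−12.95)²/12.95 + (16−25.23)²/25.23 + (30−17.86)²/17.86 + (13−15.91)²/15.91 + (22−19.24)²/19.24 + (12−13.62)²/13.62 + (11−12.14)²/12.14 = 23.8030
df = 4
p-value (upper-tail) = 0.00009
At α=0.01: p < α → reject H₀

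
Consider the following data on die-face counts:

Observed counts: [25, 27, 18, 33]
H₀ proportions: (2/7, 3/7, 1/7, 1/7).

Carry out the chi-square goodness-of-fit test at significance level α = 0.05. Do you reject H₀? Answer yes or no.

reject H₀: yes

n = 103; E_i = n·p_i = [29.43, 44.14, 14.71, 14.71]
χ² = (25−29.43)²/29.43 + (27−44.14)²/44.14 + (18−14.71)²/14.71 + (33−14.71)²/14.71 = 30.7816
df = 3
p-value (upper-tail) = 0.00000
At α=0.05: p < α → reject H₀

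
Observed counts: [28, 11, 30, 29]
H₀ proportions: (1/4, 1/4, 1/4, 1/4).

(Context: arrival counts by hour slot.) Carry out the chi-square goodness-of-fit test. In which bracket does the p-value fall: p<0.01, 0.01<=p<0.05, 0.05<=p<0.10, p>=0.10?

n = 98; E_i = n·p_i = [24.50, 24.50, 24.50, 24.50]
χ² = (28−24.50)²/24.50 + (11−24.50)²/24.50 + (30−24.50)²/24.50 + (29−24.50)²/24.50 = 10.0000
df = 3
p-value (upper-tail) = 0.01857
→ bracket: 0.01<=p<0.05

p-value bracket: 0.01<=p<0.05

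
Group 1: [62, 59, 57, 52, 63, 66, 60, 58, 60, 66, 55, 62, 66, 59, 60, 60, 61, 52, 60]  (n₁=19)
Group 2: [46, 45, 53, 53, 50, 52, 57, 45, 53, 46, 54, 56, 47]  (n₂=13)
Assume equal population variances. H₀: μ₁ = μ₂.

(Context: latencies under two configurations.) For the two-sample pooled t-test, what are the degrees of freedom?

df = n₁ + n₂ − 2 = 19 + 13 − 2 = 30

degrees of freedom = 30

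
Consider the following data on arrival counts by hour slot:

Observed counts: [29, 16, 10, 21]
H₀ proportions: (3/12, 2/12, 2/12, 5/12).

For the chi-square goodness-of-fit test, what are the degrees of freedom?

df = k − 1 = 4 − 1 = 3

degrees of freedom = 3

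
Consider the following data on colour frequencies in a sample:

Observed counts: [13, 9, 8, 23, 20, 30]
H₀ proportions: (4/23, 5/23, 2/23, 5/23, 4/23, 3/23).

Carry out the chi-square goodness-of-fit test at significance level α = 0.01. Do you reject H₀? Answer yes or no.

reject H₀: yes

n = 103; E_i = n·p_i = [17.91, 22.39, 8.96, 22.39, 17.91, 13.43]
χ² = (13−17.91)²/17.91 + (9−22.39)²/22.39 + (8−8.96)²/8.96 + (23−22.39)²/22.39 + (20−17.91)²/17.91 + (30−13.43)²/13.43 = 30.1432
df = 5
p-value (upper-tail) = 0.00001
At α=0.01: p < α → reject H₀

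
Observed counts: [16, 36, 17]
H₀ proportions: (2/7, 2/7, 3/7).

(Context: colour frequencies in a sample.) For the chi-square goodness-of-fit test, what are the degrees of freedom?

degrees of freedom = 2

df = k − 1 = 3 − 1 = 2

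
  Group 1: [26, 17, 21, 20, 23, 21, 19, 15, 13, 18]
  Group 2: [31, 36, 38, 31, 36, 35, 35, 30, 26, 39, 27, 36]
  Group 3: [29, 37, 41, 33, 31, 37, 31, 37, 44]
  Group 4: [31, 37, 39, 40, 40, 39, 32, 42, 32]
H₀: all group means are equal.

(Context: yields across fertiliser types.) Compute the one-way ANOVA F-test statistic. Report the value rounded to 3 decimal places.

Group means [19.30, 33.33, 35.56, 36.89], grand mean 31.125
SSB = Σnᵢ(x̄ᵢ−x̄)² = 1932.497; SSW = ΣΣ(x−x̄ᵢ)² = 661.878
MSB = 1932.497/3 = 644.1657; MSW = 661.878/36 = 18.3855
F = MSB/MSW = 35.0366
df = (3, 36)

test statistic = 35.037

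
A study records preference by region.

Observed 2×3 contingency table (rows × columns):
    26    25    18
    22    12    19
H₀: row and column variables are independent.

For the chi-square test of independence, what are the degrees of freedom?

df = (r−1)(c−1) = (2−1)·(3−1) = 2

degrees of freedom = 2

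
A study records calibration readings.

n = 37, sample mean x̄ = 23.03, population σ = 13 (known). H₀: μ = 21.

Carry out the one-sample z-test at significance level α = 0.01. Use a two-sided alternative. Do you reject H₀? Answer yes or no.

SE = σ/√n = 13/√37 = 2.1372
z = (x̄−μ₀)/SE = (23.03−21)/2.1372 = 0.9498
p-value (two-sided) = 0.34219
At α=0.01: p ≥ α → fail to reject H₀

reject H₀: no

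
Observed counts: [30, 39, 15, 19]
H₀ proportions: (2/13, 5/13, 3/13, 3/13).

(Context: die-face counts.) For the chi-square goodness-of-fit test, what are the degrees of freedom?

degrees of freedom = 3

df = k − 1 = 4 − 1 = 3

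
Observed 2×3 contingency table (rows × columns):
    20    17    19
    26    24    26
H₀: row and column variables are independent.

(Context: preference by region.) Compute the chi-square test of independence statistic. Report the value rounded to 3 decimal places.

Row totals [56, 76], col totals [46, 41, 45], n=132
χ² = (20−19.52)²/19.52 + (17−17.39)²/17.39 + (19−19.09)²/19.09 + (26−26.48)²/26.48 + (24−23.61)²/23.61 + (26−25.91)²/25.91 = 0.0372
df = 2

test statistic = 0.037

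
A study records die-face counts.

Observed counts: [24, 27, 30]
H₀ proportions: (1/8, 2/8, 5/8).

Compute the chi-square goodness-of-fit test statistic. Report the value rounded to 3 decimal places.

test statistic = 29.667

n = 81; E_i = n·p_i = [10.12, 20.25, 50.62]
χ² = (24−10.12)²/10.12 + (27−20.25)²/20.25 + (30−50.62)²/50.62 = 29.6667
df = 2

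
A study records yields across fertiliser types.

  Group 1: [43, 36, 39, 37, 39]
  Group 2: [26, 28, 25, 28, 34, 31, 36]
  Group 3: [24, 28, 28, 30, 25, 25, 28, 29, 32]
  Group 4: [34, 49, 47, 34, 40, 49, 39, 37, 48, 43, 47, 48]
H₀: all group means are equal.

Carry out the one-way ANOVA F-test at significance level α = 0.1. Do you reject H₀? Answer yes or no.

Group means [38.80, 29.71, 27.67, 42.92], grand mean 35.333
SSB = Σnᵢ(x̄ᵢ−x̄)² = 1500.188; SSW = ΣΣ(x−x̄ᵢ)² = 561.145
MSB = 1500.188/3 = 500.0627; MSW = 561.145/29 = 19.3498
F = MSB/MSW = 25.8433
df = (3, 29)
p-value (upper-tail) = 0.00000
At α=0.1: p < α → reject H₀

reject H₀: yes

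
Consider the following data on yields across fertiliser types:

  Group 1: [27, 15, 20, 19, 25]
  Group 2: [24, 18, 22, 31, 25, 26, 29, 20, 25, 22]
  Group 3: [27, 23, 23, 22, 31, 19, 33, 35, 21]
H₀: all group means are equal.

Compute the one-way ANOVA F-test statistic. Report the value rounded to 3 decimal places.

test statistic = 1.567

Group means [21.20, 24.20, 26.00], grand mean 24.250
SSB = Σnᵢ(x̄ᵢ−x̄)² = 74.100; SSW = ΣΣ(x−x̄ᵢ)² = 496.400
MSB = 74.100/2 = 37.0500; MSW = 496.400/21 = 23.6381
F = MSB/MSW = 1.5674
df = (2, 21)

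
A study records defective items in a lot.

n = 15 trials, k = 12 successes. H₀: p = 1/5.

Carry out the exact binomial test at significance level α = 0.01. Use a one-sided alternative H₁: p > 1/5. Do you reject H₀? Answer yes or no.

Exact binomial: n=15, k=12, p₀=1/5=0.2000
P(X≥12) from Σ C(n,i)·p₀^i·(1−p₀)^(n−i)
p-value (one-sided, H₁ greater) = 0.00000
At α=0.01: p < α → reject H₀

reject H₀: yes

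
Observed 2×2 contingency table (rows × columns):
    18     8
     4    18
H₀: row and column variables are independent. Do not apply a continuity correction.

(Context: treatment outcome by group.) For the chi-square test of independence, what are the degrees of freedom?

degrees of freedom = 1

df = (r−1)(c−1) = (2−1)·(2−1) = 1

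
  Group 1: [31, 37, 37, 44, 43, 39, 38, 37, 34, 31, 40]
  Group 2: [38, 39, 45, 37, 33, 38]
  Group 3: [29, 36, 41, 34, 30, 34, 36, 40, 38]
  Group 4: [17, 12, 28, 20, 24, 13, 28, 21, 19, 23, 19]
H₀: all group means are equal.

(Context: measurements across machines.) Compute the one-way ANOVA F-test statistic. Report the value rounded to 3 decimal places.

Group means [37.36, 38.33, 35.33, 20.36], grand mean 31.973
SSB = Σnᵢ(x̄ᵢ−x̄)² = 2146.549; SSW = ΣΣ(x−x̄ᵢ)² = 664.424
MSB = 2146.549/3 = 715.5162; MSW = 664.424/33 = 20.1341
F = MSB/MSW = 35.5376
df = (3, 33)

test statistic = 35.538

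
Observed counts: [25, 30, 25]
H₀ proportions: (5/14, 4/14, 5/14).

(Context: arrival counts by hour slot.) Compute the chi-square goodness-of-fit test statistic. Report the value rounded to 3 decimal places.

test statistic = 3.125

n = 80; E_i = n·p_i = [28.57, 22.86, 28.57]
χ² = (25−28.57)²/28.57 + (30−22.86)²/22.86 + (25−28.57)²/28.57 = 3.1250
df = 2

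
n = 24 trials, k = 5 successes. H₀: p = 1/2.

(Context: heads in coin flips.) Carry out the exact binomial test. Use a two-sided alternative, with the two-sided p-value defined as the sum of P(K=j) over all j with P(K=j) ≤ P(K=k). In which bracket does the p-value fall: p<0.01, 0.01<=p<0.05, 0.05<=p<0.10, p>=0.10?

Exact binomial: n=24, k=5, p₀=1/2=0.5000
P(X=j) = C(n,j)·p₀^j·(1−p₀)^(n−j); p = Σ P(X=j) over j with P(X=j) ≤ P(X=5)
p-value (two-sided) = 0.00661
→ bracket: p<0.01

p-value bracket: p<0.01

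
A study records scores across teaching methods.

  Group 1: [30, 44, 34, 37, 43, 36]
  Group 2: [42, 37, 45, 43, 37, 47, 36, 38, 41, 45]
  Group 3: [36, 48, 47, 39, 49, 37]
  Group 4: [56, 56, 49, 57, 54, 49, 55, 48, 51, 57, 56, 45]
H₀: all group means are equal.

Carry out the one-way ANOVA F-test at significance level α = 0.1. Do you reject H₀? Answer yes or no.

reject H₀: yes

Group means [37.33, 41.10, 42.67, 52.75], grand mean 44.824
SSB = Σnᵢ(x̄ᵢ−x̄)² = 1257.125; SSW = ΣΣ(x−x̄ᵢ)² = 647.817
MSB = 1257.125/3 = 419.0415; MSW = 647.817/30 = 21.5939
F = MSB/MSW = 19.4056
df = (3, 30)
p-value (upper-tail) = 0.00000
At α=0.1: p < α → reject H₀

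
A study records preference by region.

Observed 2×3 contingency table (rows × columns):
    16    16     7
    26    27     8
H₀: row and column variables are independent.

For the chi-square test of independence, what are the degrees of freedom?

degrees of freedom = 2

df = (r−1)(c−1) = (2−1)·(3−1) = 2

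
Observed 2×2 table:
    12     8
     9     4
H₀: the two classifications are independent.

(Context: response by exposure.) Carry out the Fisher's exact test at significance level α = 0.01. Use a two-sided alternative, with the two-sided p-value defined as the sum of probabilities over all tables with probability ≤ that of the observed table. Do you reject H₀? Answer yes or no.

Margins: r₁=20, r₂=13, c₁=21, c₂=12, n=33
p_obs = C(20,12)·C(13,9)/C(33,21); sum pmf over tables with pmf ≤ p_obs
p-value (two-sided) = 0.71882
At α=0.01: p ≥ α → fail to reject H₀

reject H₀: no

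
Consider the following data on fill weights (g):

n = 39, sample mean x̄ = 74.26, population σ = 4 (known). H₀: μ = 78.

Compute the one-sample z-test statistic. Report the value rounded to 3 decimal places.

test statistic = -5.839

SE = σ/√n = 4/√39 = 0.6405
z = (x̄−μ₀)/SE = (74.26−78)/0.6405 = -5.8391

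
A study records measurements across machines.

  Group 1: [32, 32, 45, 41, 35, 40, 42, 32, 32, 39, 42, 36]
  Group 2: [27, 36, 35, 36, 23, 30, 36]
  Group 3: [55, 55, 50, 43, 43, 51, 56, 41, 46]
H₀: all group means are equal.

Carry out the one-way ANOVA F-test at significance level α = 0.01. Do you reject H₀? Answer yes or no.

reject H₀: yes

Group means [37.33, 31.86, 48.89], grand mean 39.679
SSB = Σnᵢ(x̄ᵢ−x̄)² = 1257.694; SSW = ΣΣ(x−x̄ᵢ)² = 684.413
MSB = 1257.694/2 = 628.8472; MSW = 684.413/25 = 27.3765
F = MSB/MSW = 22.9703
df = (2, 25)
p-value (upper-tail) = 0.00000
At α=0.01: p < α → reject H₀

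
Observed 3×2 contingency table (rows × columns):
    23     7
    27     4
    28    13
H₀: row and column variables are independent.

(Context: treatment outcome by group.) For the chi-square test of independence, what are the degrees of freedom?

df = (r−1)(c−1) = (3−1)·(2−1) = 2

degrees of freedom = 2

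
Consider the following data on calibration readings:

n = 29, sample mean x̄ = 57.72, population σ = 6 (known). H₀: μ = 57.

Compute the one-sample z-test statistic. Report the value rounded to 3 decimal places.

SE = σ/√n = 6/√29 = 1.1142
z = (x̄−μ₀)/SE = (57.72−57)/1.1142 = 0.6462

test statistic = 0.646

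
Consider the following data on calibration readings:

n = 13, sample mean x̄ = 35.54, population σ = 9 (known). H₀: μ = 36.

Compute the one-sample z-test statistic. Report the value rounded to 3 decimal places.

SE = σ/√n = 9/√13 = 2.4962
z = (x̄−μ₀)/SE = (35.54−36)/2.4962 = -0.1843

test statistic = -0.184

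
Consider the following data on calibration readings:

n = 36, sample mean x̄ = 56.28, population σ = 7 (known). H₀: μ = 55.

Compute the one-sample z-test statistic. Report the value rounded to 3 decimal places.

SE = σ/√n = 7/√36 = 1.1667
z = (x̄−μ₀)/SE = (56.28−55)/1.1667 = 1.0971

test statistic = 1.097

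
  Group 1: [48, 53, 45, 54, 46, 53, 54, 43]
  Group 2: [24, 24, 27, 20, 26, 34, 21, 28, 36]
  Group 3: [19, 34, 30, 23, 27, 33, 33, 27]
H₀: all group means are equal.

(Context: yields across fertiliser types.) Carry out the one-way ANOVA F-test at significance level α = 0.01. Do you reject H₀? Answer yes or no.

reject H₀: yes

Group means [49.50, 26.67, 28.25], grand mean 34.480
SSB = Σnᵢ(x̄ᵢ−x̄)² = 2664.740; SSW = ΣΣ(x−x̄ᵢ)² = 573.500
MSB = 2664.740/2 = 1332.3700; MSW = 573.500/22 = 26.0682
F = MSB/MSW = 51.1110
df = (2, 22)
p-value (upper-tail) = 0.00000
At α=0.01: p < α → reject H₀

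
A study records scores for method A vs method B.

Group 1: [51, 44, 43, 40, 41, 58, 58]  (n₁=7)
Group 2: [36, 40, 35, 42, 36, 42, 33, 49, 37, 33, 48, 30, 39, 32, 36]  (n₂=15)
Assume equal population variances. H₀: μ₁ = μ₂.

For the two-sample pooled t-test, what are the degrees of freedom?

df = n₁ + n₂ − 2 = 7 + 15 − 2 = 20

degrees of freedom = 20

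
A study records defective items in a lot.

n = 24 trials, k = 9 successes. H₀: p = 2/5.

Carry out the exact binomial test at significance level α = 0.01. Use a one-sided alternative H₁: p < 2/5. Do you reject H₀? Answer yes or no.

reject H₀: no

Exact binomial: n=24, k=9, p₀=2/5=0.4000
P(X≤9) from Σ C(n,i)·p₀^i·(1−p₀)^(n−i)
p-value (one-sided, H₁ less) = 0.48908
At α=0.01: p ≥ α → fail to reject H₀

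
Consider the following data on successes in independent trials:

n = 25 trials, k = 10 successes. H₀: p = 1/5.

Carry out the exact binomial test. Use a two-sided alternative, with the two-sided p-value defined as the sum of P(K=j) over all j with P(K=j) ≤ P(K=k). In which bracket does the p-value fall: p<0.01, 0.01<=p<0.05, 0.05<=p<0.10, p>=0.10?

p-value bracket: 0.01<=p<0.05

Exact binomial: n=25, k=10, p₀=1/5=0.2000
P(X=j) = C(n,j)·p₀^j·(1−p₀)^(n−j); p = Σ P(X=j) over j with P(X=j) ≤ P(X=10)
p-value (two-sided) = 0.02111
→ bracket: 0.01<=p<0.05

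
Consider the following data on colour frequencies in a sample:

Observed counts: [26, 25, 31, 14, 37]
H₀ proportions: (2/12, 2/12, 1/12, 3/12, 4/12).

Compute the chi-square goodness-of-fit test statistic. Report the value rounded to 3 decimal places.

n = 133; E_i = n·p_i = [22.17, 22.17, 11.08, 33.25, 44.33]
χ² = (26−22.17)²/22.17 + (25−22.17)²/22.17 + (31−11.08)²/11.08 + (14−33.25)²/33.25 + (37−44.33)²/44.33 = 49.1729
df = 4

test statistic = 49.173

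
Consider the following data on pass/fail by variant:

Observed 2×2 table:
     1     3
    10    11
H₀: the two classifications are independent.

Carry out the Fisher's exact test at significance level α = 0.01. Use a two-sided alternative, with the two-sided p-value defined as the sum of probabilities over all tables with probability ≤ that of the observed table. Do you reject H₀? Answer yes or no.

reject H₀: no

Margins: r₁=4, r₂=21, c₁=11, c₂=14, n=25
p_obs = C(4,1)·C(21,10)/C(25,11); sum pmf over tables with pmf ≤ p_obs
p-value (two-sided) = 0.60435
At α=0.01: p ≥ α → fail to reject H₀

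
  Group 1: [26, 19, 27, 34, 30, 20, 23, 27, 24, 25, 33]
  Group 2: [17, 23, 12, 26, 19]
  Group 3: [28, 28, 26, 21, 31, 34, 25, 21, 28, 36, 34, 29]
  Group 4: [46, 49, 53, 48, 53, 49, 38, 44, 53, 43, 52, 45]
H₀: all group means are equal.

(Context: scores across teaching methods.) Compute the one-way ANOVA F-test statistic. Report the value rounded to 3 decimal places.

Group means [26.18, 19.40, 28.42, 47.75], grand mean 32.475
SSB = Σnᵢ(x̄ᵢ−x̄)² = 4287.972; SSW = ΣΣ(x−x̄ᵢ)² = 848.003
MSB = 4287.972/3 = 1429.3240; MSW = 848.003/36 = 23.5556
F = MSB/MSW = 60.6786
df = (3, 36)

test statistic = 60.679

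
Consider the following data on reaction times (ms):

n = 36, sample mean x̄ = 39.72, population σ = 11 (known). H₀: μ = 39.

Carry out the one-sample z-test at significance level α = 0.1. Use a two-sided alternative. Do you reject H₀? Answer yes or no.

reject H₀: no

SE = σ/√n = 11/√36 = 1.8333
z = (x̄−μ₀)/SE = (39.72−39)/1.8333 = 0.3927
p-value (two-sided) = 0.69452
At α=0.1: p ≥ α → fail to reject H₀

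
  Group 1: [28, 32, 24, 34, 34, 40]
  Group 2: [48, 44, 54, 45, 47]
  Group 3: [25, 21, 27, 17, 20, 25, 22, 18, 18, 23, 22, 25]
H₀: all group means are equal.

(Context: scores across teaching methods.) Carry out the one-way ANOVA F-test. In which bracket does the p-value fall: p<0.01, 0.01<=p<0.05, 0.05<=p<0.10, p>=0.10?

Group means [32.00, 47.60, 21.92], grand mean 30.130
SSB = Σnᵢ(x̄ᵢ−x̄)² = 2356.492; SSW = ΣΣ(x−x̄ᵢ)² = 328.117
MSB = 2356.492/2 = 1178.2460; MSW = 328.117/20 = 16.4058
F = MSB/MSW = 71.8187
df = (2, 20)
p-value (upper-tail) = 0.00000
→ bracket: p<0.01

p-value bracket: p<0.01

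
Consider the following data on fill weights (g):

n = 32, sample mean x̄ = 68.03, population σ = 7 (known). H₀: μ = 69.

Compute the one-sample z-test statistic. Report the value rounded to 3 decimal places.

test statistic = -0.784

SE = σ/√n = 7/√32 = 1.2374
z = (x̄−μ₀)/SE = (68.03−69)/1.2374 = -0.7839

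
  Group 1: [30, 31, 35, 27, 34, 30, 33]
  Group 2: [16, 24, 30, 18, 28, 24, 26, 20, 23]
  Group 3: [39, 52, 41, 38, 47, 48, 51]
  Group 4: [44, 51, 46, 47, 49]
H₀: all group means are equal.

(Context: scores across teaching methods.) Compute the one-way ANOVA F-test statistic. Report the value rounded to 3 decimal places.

test statistic = 51.237

Group means [31.43, 23.22, 45.14, 47.40], grand mean 35.071
SSB = Σnᵢ(x̄ᵢ−x̄)² = 2826.530; SSW = ΣΣ(x−x̄ᵢ)² = 441.327
MSB = 2826.530/3 = 942.1767; MSW = 441.327/24 = 18.3886
F = MSB/MSW = 51.2369
df = (3, 24)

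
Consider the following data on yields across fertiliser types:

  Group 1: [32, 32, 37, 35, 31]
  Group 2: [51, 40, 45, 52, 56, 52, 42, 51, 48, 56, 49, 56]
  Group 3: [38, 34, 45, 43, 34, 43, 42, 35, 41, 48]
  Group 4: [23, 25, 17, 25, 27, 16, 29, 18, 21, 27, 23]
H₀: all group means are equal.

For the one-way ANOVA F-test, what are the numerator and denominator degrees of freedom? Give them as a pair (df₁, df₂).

degrees of freedom = [3, 34]

k = 4 groups, N = 38 total
df = (k−1, N−k) = (4−1, 38−4) = (3, 34)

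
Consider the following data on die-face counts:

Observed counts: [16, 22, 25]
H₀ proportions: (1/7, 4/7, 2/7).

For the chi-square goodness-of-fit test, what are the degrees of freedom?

df = k − 1 = 3 − 1 = 2

degrees of freedom = 2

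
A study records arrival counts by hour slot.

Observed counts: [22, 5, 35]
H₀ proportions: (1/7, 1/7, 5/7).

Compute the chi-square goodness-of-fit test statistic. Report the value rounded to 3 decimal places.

test statistic = 23.129

n = 62; E_i = n·p_i = [8.86, 8.86, 44.29]
χ² = (22−8.86)²/8.86 + (5−8.86)²/8.86 + (35−44.29)²/44.29 = 23.1290
df = 2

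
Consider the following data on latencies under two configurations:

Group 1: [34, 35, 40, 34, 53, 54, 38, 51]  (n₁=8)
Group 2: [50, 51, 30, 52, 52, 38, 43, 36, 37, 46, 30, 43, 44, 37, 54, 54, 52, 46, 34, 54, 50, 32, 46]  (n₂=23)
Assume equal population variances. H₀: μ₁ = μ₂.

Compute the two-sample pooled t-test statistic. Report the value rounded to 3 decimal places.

test statistic = -0.464

x̄₁=42.375, s₁=8.798, n₁=8
x̄₂=43.957, s₂=8.149, n₂=23
s_p² = [7·8.798² + 22·8.149²]/29 = 69.0632
SE = √(s_p²·(1/8+1/23)) = 3.4111
t = (42.375−43.957)/3.4111 = -0.4636
df = 29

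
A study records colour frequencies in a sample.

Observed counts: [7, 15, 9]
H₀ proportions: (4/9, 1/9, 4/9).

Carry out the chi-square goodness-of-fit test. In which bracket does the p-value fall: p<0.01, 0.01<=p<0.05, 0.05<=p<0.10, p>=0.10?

n = 31; E_i = n·p_i = [13.78, 3.44, 13.78]
χ² = (7−13.78)²/13.78 + (15−3.44)²/3.44 + (9−13.78)²/13.78 = 43.7581
df = 2
p-value (upper-tail) = 0.00000
→ bracket: p<0.01

p-value bracket: p<0.01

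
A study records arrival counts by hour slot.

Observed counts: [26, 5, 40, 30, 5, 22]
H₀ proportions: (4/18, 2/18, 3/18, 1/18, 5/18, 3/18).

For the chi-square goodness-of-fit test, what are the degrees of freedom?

df = k − 1 = 6 − 1 = 5

degrees of freedom = 5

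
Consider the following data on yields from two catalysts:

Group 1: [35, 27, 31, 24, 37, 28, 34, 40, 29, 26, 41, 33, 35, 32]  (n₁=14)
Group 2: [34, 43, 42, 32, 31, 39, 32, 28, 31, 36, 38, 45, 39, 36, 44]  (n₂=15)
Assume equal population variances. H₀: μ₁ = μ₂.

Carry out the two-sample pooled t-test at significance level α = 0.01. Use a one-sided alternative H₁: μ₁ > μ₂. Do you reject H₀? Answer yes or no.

reject H₀: no

x̄₁=32.286, s₁=5.136, n₁=14
x̄₂=36.667, s₂=5.314, n₂=15
s_p² = [13·5.136² + 14·5.314²]/27 = 27.3404
SE = √(s_p²·(1/14+1/15)) = 1.9431
t = (32.286−36.667)/1.9431 = -2.2546
df = 27
p-value (one-sided, H₁ greater) = 0.98376
At α=0.01: p ≥ α → fail to reject H₀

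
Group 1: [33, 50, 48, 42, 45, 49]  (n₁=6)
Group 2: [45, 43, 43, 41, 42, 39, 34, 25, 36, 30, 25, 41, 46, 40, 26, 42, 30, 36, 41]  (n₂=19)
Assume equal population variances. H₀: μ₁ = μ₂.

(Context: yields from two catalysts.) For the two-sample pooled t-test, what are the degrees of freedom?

df = n₁ + n₂ − 2 = 6 + 19 − 2 = 23

degrees of freedom = 23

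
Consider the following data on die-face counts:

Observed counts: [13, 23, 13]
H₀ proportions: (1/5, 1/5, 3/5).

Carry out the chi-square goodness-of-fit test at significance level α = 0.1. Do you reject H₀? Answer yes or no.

reject H₀: yes

n = 49; E_i = n·p_i = [9.80, 9.80, 29.40]
χ² = (13−9.80)²/9.80 + (23−9.80)²/9.80 + (13−29.40)²/29.40 = 27.9728
df = 2
p-value (upper-tail) = 0.00000
At α=0.1: p < α → reject H₀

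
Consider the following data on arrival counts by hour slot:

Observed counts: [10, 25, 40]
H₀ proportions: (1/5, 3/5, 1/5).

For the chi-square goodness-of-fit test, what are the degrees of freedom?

df = k − 1 = 3 − 1 = 2

degrees of freedom = 2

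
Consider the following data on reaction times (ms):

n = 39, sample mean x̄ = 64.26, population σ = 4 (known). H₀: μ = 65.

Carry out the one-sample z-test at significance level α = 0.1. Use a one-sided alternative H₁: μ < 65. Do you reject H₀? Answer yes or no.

reject H₀: no

SE = σ/√n = 4/√39 = 0.6405
z = (x̄−μ₀)/SE = (64.26−65)/0.6405 = -1.1553
p-value (one-sided, H₁ less) = 0.12398
At α=0.1: p ≥ α → fail to reject H₀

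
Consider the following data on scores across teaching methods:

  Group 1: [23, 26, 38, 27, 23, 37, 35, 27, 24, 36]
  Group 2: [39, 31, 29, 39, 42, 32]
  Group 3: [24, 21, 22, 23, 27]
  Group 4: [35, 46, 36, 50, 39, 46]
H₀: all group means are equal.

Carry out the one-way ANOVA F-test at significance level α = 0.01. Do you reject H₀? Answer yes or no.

Group means [29.60, 35.33, 23.40, 42.00], grand mean 32.481
SSB = Σnᵢ(x̄ᵢ−x̄)² = 1087.807; SSW = ΣΣ(x−x̄ᵢ)² = 692.933
MSB = 1087.807/3 = 362.6025; MSW = 692.933/23 = 30.1275
F = MSB/MSW = 12.0356
df = (3, 23)
p-value (upper-tail) = 0.00006
At α=0.01: p < α → reject H₀

reject H₀: yes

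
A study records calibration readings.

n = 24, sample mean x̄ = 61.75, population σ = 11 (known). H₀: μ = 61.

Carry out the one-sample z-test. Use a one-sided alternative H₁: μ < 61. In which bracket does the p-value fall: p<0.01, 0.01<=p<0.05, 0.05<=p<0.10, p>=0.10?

SE = σ/√n = 11/√24 = 2.2454
z = (x̄−μ₀)/SE = (61.75−61)/2.2454 = 0.3340
p-value (one-sided, H₁ less) = 0.63082
→ bracket: p>=0.10

p-value bracket: p>=0.10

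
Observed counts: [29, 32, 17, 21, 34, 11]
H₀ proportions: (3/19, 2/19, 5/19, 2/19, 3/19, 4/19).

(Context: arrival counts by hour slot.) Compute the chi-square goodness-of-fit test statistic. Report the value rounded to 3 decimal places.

n = 144; E_i = n·p_i = [22.74, 15.16, 37.89, 15.16, 22.74, 30.32]
χ² = (29−22.74)²/22.74 + (32−15.16)²/15.16 + (17−37.89)²/37.89 + (21−15.16)²/15.16 + (34−22.74)²/22.74 + (11−30.32)²/30.32 = 52.0980
df = 5

test statistic = 52.098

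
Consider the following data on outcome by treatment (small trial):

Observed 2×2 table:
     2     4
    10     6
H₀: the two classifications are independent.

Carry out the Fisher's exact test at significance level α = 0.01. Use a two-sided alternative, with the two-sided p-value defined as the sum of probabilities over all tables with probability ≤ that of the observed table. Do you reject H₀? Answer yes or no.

Margins: r₁=6, r₂=16, c₁=12, c₂=10, n=22
p_obs = C(6,2)·C(16,10)/C(22,12); sum pmf over tables with pmf ≤ p_obs
p-value (two-sided) = 0.34763
At α=0.01: p ≥ α → fail to reject H₀

reject H₀: no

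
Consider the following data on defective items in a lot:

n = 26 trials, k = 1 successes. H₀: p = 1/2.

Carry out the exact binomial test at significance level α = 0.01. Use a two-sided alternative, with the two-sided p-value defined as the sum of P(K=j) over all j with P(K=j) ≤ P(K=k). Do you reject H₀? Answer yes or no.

reject H₀: yes

Exact binomial: n=26, k=1, p₀=1/2=0.5000
P(X=j) = C(n,j)·p₀^j·(1−p₀)^(n−j); p = Σ P(X=j) over j with P(X=j) ≤ P(X=1)
p-value (two-sided) = 0.00000
At α=0.01: p < α → reject H₀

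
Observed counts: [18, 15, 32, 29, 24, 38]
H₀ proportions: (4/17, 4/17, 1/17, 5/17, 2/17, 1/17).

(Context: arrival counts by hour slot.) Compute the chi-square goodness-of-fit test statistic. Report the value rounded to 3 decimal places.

n = 156; E_i = n·p_i = [36.71, 36.71, 9.18, 45.88, 18.35, 9.18]
χ² = (18−36.71)²/36.71 + (15−36.71)²/36.71 + (32−9.18)²/9.18 + (29−45.88)²/45.88 + (24−18.35)²/18.35 + (38−9.18)²/9.18 = 177.6196
df = 5

test statistic = 177.620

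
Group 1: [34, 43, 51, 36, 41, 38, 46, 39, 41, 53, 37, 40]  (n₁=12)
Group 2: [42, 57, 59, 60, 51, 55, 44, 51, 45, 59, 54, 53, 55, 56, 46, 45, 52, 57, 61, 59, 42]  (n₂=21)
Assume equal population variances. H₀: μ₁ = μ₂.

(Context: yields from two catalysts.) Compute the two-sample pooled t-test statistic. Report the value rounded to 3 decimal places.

x̄₁=41.583, s₁=5.823, n₁=12
x̄₂=52.524, s₂=6.226, n₂=21
s_p² = [11·5.823² + 20·6.226²]/31 = 37.0373
SE = √(s_p²·(1/12+1/21)) = 2.2023
t = (41.583−52.524)/2.2023 = -4.9678
df = 31

test statistic = -4.968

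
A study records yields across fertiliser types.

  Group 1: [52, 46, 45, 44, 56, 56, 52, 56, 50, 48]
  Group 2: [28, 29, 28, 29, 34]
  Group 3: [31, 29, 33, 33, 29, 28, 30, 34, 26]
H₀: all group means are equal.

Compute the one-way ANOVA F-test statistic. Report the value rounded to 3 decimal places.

test statistic = 92.780

Group means [50.50, 29.60, 30.33], grand mean 38.583
SSB = Σnᵢ(x̄ᵢ−x̄)² = 2436.133; SSW = ΣΣ(x−x̄ᵢ)² = 275.700
MSB = 2436.133/2 = 1218.0667; MSW = 275.700/21 = 13.1286
F = MSB/MSW = 92.7798
df = (2, 21)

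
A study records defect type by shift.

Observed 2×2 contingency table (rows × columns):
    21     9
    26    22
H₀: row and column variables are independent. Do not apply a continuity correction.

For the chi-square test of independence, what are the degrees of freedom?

degrees of freedom = 1

df = (r−1)(c−1) = (2−1)·(2−1) = 1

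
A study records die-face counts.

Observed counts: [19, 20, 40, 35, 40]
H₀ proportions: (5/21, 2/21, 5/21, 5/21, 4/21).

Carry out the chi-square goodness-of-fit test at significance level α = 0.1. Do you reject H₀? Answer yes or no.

reject H₀: yes

n = 154; E_i = n·p_i = [36.67, 14.67, 36.67, 36.67, 29.33]
χ² = (19−36.67)²/36.67 + (20−14.67)²/14.67 + (40−36.67)²/36.67 + (35−36.67)²/36.67 + (40−29.33)²/29.33 = 14.7091
df = 4
p-value (upper-tail) = 0.00534
At α=0.1: p < α → reject H₀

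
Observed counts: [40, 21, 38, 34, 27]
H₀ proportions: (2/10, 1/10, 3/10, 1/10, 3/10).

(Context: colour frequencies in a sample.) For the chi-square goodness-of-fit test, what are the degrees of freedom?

degrees of freedom = 4

df = k − 1 = 5 − 1 = 4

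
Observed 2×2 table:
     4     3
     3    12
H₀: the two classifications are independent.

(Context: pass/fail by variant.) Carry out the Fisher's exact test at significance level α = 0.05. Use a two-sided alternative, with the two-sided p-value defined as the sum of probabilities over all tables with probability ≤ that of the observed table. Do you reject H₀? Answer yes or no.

Margins: r₁=7, r₂=15, c₁=7, c₂=15, n=22
p_obs = C(7,4)·C(15,3)/C(22,7); sum pmf over tables with pmf ≤ p_obs
p-value (two-sided) = 0.14466
At α=0.05: p ≥ α → fail to reject H₀

reject H₀: no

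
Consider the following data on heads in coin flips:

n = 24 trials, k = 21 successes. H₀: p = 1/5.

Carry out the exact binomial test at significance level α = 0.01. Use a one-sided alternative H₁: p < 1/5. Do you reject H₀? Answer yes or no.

Exact binomial: n=24, k=21, p₀=1/5=0.2000
P(X≤21) from Σ C(n,i)·p₀^i·(1−p₀)^(n−i)
p-value (one-sided, H₁ less) = 1.00000
At α=0.01: p ≥ α → fail to reject H₀

reject H₀: no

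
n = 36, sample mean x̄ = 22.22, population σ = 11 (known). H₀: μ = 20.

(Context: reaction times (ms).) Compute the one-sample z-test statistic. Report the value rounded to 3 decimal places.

SE = σ/√n = 11/√36 = 1.8333
z = (x̄−μ₀)/SE = (22.22−20)/1.8333 = 1.2109

test statistic = 1.211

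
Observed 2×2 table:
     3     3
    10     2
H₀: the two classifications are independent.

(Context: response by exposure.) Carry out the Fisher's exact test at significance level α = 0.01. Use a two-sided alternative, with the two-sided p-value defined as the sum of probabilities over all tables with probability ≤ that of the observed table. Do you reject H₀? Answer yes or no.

Margins: r₁=6, r₂=12, c₁=13, c₂=5, n=18
p_obs = C(6,3)·C(12,10)/C(18,13); sum pmf over tables with pmf ≤ p_obs
p-value (two-sided) = 0.26821
At α=0.01: p ≥ α → fail to reject H₀

reject H₀: no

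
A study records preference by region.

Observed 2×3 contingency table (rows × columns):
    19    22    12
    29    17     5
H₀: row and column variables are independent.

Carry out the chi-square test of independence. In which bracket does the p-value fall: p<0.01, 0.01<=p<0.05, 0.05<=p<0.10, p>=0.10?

Row totals [53, 51], col totals [48, 39, 17], n=104
χ² = (19−24.46)²/24.46 + (22−19.88)²/19.88 + (12−8.66)²/8.66 + (29−23.54)²/23.54 + (17−19.12)²/19.12 + (5−8.34)²/8.34 = 5.5703
df = 2
p-value (upper-tail) = 0.06172
→ bracket: 0.05<=p<0.10

p-value bracket: 0.05<=p<0.10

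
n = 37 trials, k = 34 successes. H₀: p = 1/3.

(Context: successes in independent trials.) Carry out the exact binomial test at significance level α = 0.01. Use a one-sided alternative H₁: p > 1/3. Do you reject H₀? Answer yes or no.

Exact binomial: n=37, k=34, p₀=1/3=0.3333
P(X≥34) from Σ C(n,i)·p₀^i·(1−p₀)^(n−i)
p-value (one-sided, H₁ greater) = 0.00000
At α=0.01: p < α → reject H₀

reject H₀: yes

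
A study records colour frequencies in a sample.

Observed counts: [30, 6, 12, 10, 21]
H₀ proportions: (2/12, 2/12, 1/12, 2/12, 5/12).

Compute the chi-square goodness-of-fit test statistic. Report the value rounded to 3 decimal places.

test statistic = 34.954

n = 79; E_i = n·p_i = [13.17, 13.17, 6.58, 13.17, 32.92]
χ² = (30−13.17)²/13.17 + (6−13.17)²/13.17 + (12−6.58)²/6.58 + (10−13.17)²/13.17 + (21−32.92)²/32.92 = 34.9544
df = 4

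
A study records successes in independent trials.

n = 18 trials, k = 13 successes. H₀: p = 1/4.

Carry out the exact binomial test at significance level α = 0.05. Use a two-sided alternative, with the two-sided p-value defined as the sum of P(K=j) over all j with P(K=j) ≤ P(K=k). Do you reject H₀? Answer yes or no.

Exact binomial: n=18, k=13, p₀=1/4=0.2500
P(X=j) = C(n,j)·p₀^j·(1−p₀)^(n−j); p = Σ P(X=j) over j with P(X=j) ≤ P(X=13)
p-value (two-sided) = 0.00003
At α=0.05: p < α → reject H₀

reject H₀: yes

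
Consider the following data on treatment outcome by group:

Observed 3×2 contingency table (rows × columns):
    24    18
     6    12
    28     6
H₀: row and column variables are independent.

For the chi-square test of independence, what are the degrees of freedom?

degrees of freedom = 2

df = (r−1)(c−1) = (3−1)·(2−1) = 2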